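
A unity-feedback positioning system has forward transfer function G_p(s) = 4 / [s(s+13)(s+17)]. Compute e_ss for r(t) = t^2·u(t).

The open loop has one pole at the origin → type 1 system.
For a type-1 system K_a = 0, so e_ss to a parabolic input is unbounded.

infinity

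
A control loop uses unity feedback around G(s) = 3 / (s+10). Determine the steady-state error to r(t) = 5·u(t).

50/13

The open loop has no poles at the origin → type 0 system.
K_p = lim_{s→0} G(s) = 3 / (10) = 0.3.
e_ss = 5/(1 + K_p) = 5/1.3 = 50/13.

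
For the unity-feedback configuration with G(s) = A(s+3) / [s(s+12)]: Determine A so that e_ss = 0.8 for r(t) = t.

5

System type = 1 (one pole at s=0).
K_v = lim_{s→0} s·G(s) = A·3 / (12) = 0.25·A.
e_ss = 1/K_v = 0.8 ⇒ K_v = 1.25 ⇒ A = 1.25/0.25 = 5.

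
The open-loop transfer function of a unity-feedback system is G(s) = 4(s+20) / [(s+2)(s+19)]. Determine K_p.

System type = 0 (no poles at s=0).
K_p = lim_{s→0} G(s) = 4·20 / (2·19) = 40/19.

40/19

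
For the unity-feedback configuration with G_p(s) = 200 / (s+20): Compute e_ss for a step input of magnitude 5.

5/11

G_p(s) has no factors of s in the denominator, so the system is type 0.
K_p = lim_{s→0} G_p(s) = 200 / (20) = 10.
e_ss = 5/(1 + K_p) = 5/11.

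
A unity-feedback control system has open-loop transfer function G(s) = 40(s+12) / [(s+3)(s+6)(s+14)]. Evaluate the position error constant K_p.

System type = 0 (no poles at s=0).
K_p = lim_{s→0} G(s) = 40·12 / (3·6·14) = 40/21.

40/21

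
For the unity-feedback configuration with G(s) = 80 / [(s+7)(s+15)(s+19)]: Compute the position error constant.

16/399

G(s) has no factors of s in the denominator, so the system is type 0.
K_p = lim_{s→0} G(s) = 80 / (7·15·19) = 16/399.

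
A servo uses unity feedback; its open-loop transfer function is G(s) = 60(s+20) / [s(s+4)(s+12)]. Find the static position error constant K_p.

K_p = lim_{s→0} G(s); with 1 pole at the origin the limit diverges, so K_p = ∞.

infinity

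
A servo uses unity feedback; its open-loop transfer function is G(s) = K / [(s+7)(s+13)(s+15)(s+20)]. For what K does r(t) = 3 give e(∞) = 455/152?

No free integrators in G(s): this is a type 0 system.
K_p = lim_{s→0} G(s) = K / (7·13·15·20) = (1/27300)·K.
e_ss = 3/(1 + K_p) = 455/152 ⇒ 1 + (1/27300)·K = 456/455 ⇒ K = 60.

60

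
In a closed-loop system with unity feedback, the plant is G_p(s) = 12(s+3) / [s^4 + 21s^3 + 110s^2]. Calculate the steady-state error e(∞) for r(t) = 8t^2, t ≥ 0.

440/9

Lowest-order denominator term is 110s^2, so the open loop has 2 poles at the origin → type 2 system.
K_a = lim_{s→0} s^2·G_p(s) = 12·3 / 110 = 18/55.
r(t) = 8t^2 gives R(s) = 16/s^3.
e_ss = 16/K_a = 16/(18/55) = 440/9.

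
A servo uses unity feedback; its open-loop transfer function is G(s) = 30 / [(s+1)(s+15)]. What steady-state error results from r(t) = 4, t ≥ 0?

4/3

G(s) has no factors of s in the denominator, so the system is type 0.
K_p = lim_{s→0} G(s) = 30 / (1·15) = 2.
e_ss = 4/(1 + K_p) = 4/3.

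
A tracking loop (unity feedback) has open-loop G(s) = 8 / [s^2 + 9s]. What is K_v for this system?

8/9

The denominator has no term below 9s — 1 pole at s=0, type 1.
K_v = lim_{s→0} s·G(s) = 8 / 9 = 8/9.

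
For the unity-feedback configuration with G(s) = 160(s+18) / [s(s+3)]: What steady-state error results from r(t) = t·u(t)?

System type = 1 (one pole at s=0).
K_v = lim_{s→0} s·G(s) = 160·18 / (3) = 960.
e_ss = 1/K_v = 1/960.

1/960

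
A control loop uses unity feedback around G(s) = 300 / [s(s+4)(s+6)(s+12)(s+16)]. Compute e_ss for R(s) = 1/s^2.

One free integrator in G(s): this is a type 1 system.
K_v = lim_{s→0} s·G(s) = 300 / (4·6·12·16) = 25/384.
e_ss = 1/K_v = 1/(25/384) = 15.36.

15.36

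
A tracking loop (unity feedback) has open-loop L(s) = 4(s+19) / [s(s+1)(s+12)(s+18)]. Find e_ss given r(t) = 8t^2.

L(s) has one factor of s in the denominator, so the system is type 1.
K_a = lim_{s→0} s^2·L(s) = 0; the steady-state error to this parabolic input grows without bound.

infinity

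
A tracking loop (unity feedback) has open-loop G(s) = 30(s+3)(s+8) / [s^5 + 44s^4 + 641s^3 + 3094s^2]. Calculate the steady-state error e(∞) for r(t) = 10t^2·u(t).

Lowest-order denominator term is 3094s^2, so the open loop has 2 poles at the origin → type 2 system.
K_a = lim_{s→0} s^2·G(s) = 30·3·8 / 3094 = 360/1547.
r(t) = 10t^2 gives R(s) = 20/s^3.
e_ss = 20/K_a = 20/(360/1547) = 1547/18.

1547/18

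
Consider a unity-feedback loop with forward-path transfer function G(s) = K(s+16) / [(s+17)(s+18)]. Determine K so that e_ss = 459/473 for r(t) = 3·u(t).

No free integrators in G(s): this is a type 0 system.
K_p = lim_{s→0} G(s) = K·16 / (17·18) = (8/153)·K.
e_ss = 3/(1 + K_p) = 459/473 ⇒ 1 + (8/153)·K = 473/153 ⇒ K = 40.

40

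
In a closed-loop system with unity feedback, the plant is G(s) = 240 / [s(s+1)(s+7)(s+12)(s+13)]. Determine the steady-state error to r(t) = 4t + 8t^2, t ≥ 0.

G(s) has one factor of s in the denominator, so the system is type 1. By superposition:
  • 4t: e_ss = 4/K_v with K_v=20/91 → 18.2.
  • 8t^2: a type-1 system cannot track it, e_ss → ∞.
The unbounded component dominates.

infinity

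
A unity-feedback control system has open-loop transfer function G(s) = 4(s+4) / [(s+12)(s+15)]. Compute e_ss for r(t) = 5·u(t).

No free integrators in G(s): this is a type 0 system.
K_p = lim_{s→0} G(s) = 4·4 / (12·15) = 4/45.
e_ss = 5/(1 + K_p) = 5/(49/45) = 225/49.

225/49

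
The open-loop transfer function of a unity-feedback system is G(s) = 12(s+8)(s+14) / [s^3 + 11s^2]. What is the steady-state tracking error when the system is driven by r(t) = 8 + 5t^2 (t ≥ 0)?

55/672

Lowest-order denominator term is 11s^2, so the open loop has 2 poles at the origin → type 2 system. Treating each term separately:
  • 8: tracked with zero error.
  • 5t^2: e_ss = 10/K_a with K_a=1344/11 → 55/672.
Total e_ss = 55/672.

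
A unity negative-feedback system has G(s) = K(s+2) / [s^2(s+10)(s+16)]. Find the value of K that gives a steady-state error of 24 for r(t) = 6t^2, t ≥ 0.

40

Two free integrators in G(s): this is a type 2 system.
K_a = lim_{s→0} s^2·G(s) = K·2 / (10·16) = 0.0125·K.
e_ss = 12/K_a = 24 ⇒ K_a = 0.5 ⇒ K = 0.5/0.0125 = 40.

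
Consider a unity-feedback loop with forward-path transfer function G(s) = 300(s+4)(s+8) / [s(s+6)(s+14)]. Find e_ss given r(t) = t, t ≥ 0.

7/800

G(s) has one factor of s in the denominator, so the system is type 1.
K_v = lim_{s→0} s·G(s) = 300·4·8 / (6·14) = 800/7.
e_ss = 1/K_v = 1/(800/7) = 7/800.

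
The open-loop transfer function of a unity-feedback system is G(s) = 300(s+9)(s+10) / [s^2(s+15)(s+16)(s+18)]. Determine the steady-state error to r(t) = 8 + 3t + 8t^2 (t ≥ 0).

2.56

System type = 2 (two poles at s=0). By superposition:
  • 8: tracked with zero error.
  • 3t: tracked with zero error.
  • 8t^2: e_ss = 16/K_a with K_a=6.25 → 2.56.
Total e_ss = 2.56.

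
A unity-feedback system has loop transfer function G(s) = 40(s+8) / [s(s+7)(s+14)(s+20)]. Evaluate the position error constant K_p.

K_p = lim_{s→0} G(s); with 1 pole at the origin the limit diverges, so K_p = ∞.

infinity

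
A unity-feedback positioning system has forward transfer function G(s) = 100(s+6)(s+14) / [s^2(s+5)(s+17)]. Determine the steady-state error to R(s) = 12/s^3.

The open loop has two poles at the origin → type 2 system.
K_a = lim_{s→0} s^2·G(s) = 100·6·14 / (5·17) = 1680/17.
r(t) = 6t^2 gives R(s) = 12/s^3.
e_ss = 12/K_a = 12/(1680/17) = 17/140.

17/140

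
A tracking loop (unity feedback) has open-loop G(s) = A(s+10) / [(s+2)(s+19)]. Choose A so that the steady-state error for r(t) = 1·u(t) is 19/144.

25

No free integrators in G(s): this is a type 0 system.
K_p = lim_{s→0} G(s) = A·10 / (2·19) = (5/19)·A.
e_ss = 1/(1 + K_p) = 19/144 ⇒ 1 + (5/19)·A = 144/19 ⇒ A = 25.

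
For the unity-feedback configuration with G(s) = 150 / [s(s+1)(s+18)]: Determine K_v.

25/3

The open loop has one pole at the origin → type 1 system.
K_v = lim_{s→0} s·G(s) = 150 / (1·18) = 25/3.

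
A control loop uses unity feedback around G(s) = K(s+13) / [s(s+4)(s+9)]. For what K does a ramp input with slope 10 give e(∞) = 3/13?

System type = 1 (one pole at s=0).
K_v = lim_{s→0} s·G(s) = K·13 / (4·9) = (13/36)·K.
e_ss = 10/K_v = 3/13 ⇒ K_v = 130/3 ⇒ K = (130/3)/(13/36) = 120.

120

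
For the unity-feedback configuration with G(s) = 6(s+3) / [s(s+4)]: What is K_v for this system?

One free integrator in G(s): this is a type 1 system.
K_v = lim_{s→0} s·G(s) = 6·3 / (4) = 4.5.

4.5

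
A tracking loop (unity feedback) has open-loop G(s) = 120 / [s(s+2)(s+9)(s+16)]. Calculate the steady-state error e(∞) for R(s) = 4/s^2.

9.6

One free integrator in G(s): this is a type 1 system.
K_v = lim_{s→0} s·G(s) = 120 / (2·9·16) = 5/12.
e_ss = 4/K_v = 4/(5/12) = 9.6.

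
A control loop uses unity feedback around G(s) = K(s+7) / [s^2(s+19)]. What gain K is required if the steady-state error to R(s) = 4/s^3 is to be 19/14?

8

Two free integrators in G(s): this is a type 2 system.
K_a = lim_{s→0} s^2·G(s) = K·7 / (19) = (7/19)·K.
e_ss = 4/K_a = 19/14 ⇒ K_a = 56/19 ⇒ K = (56/19)/(7/19) = 8.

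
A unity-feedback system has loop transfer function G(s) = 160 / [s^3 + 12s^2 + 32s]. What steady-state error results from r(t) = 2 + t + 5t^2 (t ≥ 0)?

infinity

Factoring s from the denominator leaves a polynomial with constant term 32, so the system is type 1. By superposition:
  • 2: tracked with zero error.
  • t: e_ss = 1/K_v with K_v=5 → 0.2.
  • 5t^2: a type-1 system cannot track it, e_ss → ∞.
The unbounded component dominates.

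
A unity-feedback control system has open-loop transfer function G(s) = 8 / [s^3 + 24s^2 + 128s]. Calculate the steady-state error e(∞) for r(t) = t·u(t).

Factoring s from the denominator leaves a polynomial with constant term 128, so the system is type 1.
K_v = lim_{s→0} s·G(s) = 8 / 128 = 0.0625.
e_ss = 1/K_v = 1/0.0625 = 16.

16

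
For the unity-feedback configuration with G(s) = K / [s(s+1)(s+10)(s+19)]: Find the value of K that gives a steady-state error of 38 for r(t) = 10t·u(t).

50

G(s) has one factor of s in the denominator, so the system is type 1.
K_v = lim_{s→0} s·G(s) = K / (1·10·19) = (1/190)·K.
e_ss = 10/K_v = 38 ⇒ K_v = 5/19 ⇒ K = (5/19)/(1/190) = 50.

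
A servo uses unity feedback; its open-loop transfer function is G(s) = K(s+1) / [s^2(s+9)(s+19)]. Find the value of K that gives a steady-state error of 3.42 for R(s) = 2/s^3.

Two free integrators in G(s): this is a type 2 system.
K_a = lim_{s→0} s^2·G(s) = K·1 / (9·19) = (1/171)·K.
e_ss = 2/K_a = 3.42 ⇒ K_a = 100/171 ⇒ K = (100/171)/(1/171) = 100.

100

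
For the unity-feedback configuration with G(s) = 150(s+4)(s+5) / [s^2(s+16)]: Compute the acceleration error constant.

187.5

The open loop has two poles at the origin → type 2 system.
K_a = lim_{s→0} s^2·G(s) = 150·4·5 / (16) = 187.5.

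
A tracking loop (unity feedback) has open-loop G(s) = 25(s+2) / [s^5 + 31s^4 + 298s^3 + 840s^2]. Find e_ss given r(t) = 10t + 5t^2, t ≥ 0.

168

Factoring s^2 from the denominator leaves a polynomial with constant term 840, so the system is type 2. By superposition:
  • 10t: tracked with zero error.
  • 5t^2: e_ss = 10/K_a with K_a=5/84 → 168.
Total e_ss = 168.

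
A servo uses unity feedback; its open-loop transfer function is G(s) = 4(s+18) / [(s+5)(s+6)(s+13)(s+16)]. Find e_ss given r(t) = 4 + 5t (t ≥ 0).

System type = 0 (no poles at s=0). Taking each input component in turn:
  • 4: e_ss = 4/(1+K_p) with K_p=3/260 → 1040/263.
  • 5t: a type-0 system cannot track it, e_ss → ∞.
The unbounded component dominates.

infinity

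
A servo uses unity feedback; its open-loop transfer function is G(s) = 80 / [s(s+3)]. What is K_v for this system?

System type = 1 (one pole at s=0).
K_v = lim_{s→0} s·G(s) = 80 / (3) = 80/3.

80/3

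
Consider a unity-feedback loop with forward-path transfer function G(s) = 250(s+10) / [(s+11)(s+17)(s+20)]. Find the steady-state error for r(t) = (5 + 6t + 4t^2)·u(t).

infinity

The open loop has no poles at the origin → type 0 system. Taking each input component in turn:
  • 5: e_ss = 5/(1+K_p) with K_p=125/187 → 935/312.
  • 6t: a type-0 system cannot track it, e_ss → ∞.
  • 4t^2: a type-0 system cannot track it, e_ss → ∞.
The unbounded component dominates.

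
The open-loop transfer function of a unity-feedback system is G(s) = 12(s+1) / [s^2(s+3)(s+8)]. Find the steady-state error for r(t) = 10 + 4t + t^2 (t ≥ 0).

4

Two free integrators in G(s): this is a type 2 system. Taking each input component in turn:
  • 10: tracked with zero error.
  • 4t: tracked with zero error.
  • t^2: e_ss = 2/K_a with K_a=0.5 → 4.
Total e_ss = 4.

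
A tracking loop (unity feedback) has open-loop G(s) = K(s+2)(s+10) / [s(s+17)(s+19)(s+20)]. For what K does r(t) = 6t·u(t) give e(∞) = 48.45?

40

G(s) has one factor of s in the denominator, so the system is type 1.
K_v = lim_{s→0} s·G(s) = K·2·10 / (17·19·20) = (1/323)·K.
e_ss = 6/K_v = 48.45 ⇒ K_v = 40/323 ⇒ K = (40/323)/(1/323) = 40.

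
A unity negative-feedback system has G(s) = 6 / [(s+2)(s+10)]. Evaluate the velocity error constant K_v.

0

The open loop has no poles at the origin → type 0 system.
K_v = lim_{s→0} s·G(s) = 0 (the extra factor of s kills the finite limit).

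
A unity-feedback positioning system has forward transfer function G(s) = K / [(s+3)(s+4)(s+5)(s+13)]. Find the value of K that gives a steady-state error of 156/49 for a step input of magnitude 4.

No free integrators in G(s): this is a type 0 system.
K_p = lim_{s→0} G(s) = K / (3·4·5·13) = (1/780)·K.
e_ss = 4/(1 + K_p) = 156/49 ⇒ 1 + (1/780)·K = 49/39 ⇒ K = 200.

200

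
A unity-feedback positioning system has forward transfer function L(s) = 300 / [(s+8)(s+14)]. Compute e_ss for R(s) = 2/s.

56/103

System type = 0 (no poles at s=0).
K_p = lim_{s→0} L(s) = 300 / (8·14) = 75/28.
e_ss = 2/(1 + K_p) = 2/(103/28) = 56/103.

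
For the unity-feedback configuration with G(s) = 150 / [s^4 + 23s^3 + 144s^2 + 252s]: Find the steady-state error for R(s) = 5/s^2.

Factoring s from the denominator leaves a polynomial with constant term 252, so the system is type 1.
K_v = lim_{s→0} s·G(s) = 150 / 252 = 25/42.
e_ss = 5/K_v = 5/(25/42) = 8.4.

8.4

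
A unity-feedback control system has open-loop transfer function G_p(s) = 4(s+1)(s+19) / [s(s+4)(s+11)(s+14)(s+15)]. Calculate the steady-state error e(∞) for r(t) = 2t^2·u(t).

G_p(s) has one factor of s in the denominator, so the system is type 1.
For a type-1 system K_a = 0, so e_ss to a parabolic input is unbounded.

infinity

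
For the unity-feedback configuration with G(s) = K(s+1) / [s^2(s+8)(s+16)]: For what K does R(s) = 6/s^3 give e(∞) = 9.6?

G(s) has two factors of s in the denominator, so the system is type 2.
K_a = lim_{s→0} s^2·G(s) = K·1 / (8·16) = (1/128)·K.
e_ss = 6/K_a = 9.6 ⇒ K_a = 0.625 ⇒ K = 0.625/(1/128) = 80.

80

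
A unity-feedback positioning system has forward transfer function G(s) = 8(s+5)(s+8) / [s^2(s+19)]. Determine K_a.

320/19

G(s) has two factors of s in the denominator, so the system is type 2.
K_a = lim_{s→0} s^2·G(s) = 8·5·8 / (19) = 320/19.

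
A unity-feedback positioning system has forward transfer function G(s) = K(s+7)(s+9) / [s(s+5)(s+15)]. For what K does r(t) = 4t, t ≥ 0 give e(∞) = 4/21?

One free integrator in G(s): this is a type 1 system.
K_v = lim_{s→0} s·G(s) = K·7·9 / (5·15) = 0.84·K.
e_ss = 4/K_v = 4/21 ⇒ K_v = 21 ⇒ K = 21/0.84 = 25.

25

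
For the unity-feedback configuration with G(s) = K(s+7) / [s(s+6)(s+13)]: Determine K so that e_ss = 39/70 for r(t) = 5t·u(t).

One free integrator in G(s): this is a type 1 system.
K_v = lim_{s→0} s·G(s) = K·7 / (6·13) = (7/78)·K.
e_ss = 5/K_v = 39/70 ⇒ K_v = 350/39 ⇒ K = (350/39)/(7/78) = 100.

100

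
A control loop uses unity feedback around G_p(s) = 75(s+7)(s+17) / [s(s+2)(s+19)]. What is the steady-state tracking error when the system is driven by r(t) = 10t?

The open loop has one pole at the origin → type 1 system.
K_v = lim_{s→0} s·G_p(s) = 75·7·17 / (2·19) = 8925/38.
e_ss = 10/K_v = 10/(8925/38) = 76/1785.

76/1785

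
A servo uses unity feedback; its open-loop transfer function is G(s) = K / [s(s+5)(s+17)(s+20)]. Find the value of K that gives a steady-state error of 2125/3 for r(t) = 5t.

12

System type = 1 (one pole at s=0).
K_v = lim_{s→0} s·G(s) = K / (5·17·20) = (1/1700)·K.
e_ss = 5/K_v = 2125/3 ⇒ K_v = 3/425 ⇒ K = (3/425)/(1/1700) = 12.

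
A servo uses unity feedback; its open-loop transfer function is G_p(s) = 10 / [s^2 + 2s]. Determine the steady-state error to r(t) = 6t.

Factoring s from the denominator leaves a polynomial with constant term 2, so the system is type 1.
K_v = lim_{s→0} s·G_p(s) = 10 / 2 = 5.
e_ss = 6/K_v = 6/5 = 1.2.

1.2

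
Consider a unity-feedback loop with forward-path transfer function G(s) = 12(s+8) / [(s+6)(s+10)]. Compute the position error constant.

System type = 0 (no poles at s=0).
K_p = lim_{s→0} G(s) = 12·8 / (6·10) = 1.6.

1.6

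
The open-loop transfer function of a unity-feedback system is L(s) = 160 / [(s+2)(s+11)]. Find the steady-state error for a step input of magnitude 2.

22/91

The open loop has no poles at the origin → type 0 system.
K_p = lim_{s→0} L(s) = 160 / (2·11) = 80/11.
e_ss = 2/(1 + K_p) = 2/(91/11) = 22/91.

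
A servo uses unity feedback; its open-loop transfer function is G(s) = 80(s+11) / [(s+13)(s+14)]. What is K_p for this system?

440/91

The open loop has no poles at the origin → type 0 system.
K_p = lim_{s→0} G(s) = 80·11 / (13·14) = 440/91.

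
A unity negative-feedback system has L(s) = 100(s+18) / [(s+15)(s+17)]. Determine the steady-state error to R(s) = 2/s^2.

L(s) has no factors of s in the denominator, so the system is type 0.
K_v = lim_{s→0} s·L(s) = 0; the steady-state error to this ramp input grows without bound.

infinity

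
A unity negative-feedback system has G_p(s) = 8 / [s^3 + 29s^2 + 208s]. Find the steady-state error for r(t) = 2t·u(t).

Factoring s from the denominator leaves a polynomial with constant term 208, so the system is type 1.
K_v = lim_{s→0} s·G_p(s) = 8 / 208 = 1/26.
e_ss = 2/K_v = 2/(1/26) = 52.

52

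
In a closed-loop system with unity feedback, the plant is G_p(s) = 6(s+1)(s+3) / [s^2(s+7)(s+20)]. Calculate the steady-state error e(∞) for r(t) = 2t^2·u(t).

280/9

The open loop has two poles at the origin → type 2 system.
K_a = lim_{s→0} s^2·G_p(s) = 6·1·3 / (7·20) = 9/70.
r(t) = 2t^2 gives R(s) = 4/s^3.
e_ss = 4/K_a = 4/(9/70) = 280/9.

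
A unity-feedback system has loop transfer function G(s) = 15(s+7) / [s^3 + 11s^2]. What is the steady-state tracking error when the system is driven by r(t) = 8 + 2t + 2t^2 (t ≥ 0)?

44/105

Factoring s^2 from the denominator leaves a polynomial with constant term 11, so the system is type 2. Treating each term separately:
  • 8: tracked with zero error.
  • 2t: tracked with zero error.
  • 2t^2: e_ss = 4/K_a with K_a=105/11 → 44/105.
Total e_ss = 44/105.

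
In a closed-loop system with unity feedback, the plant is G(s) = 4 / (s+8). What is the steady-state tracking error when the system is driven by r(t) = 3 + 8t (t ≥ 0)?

No free integrators in G(s): this is a type 0 system. Treating each term separately:
  • 3: e_ss = 3/(1+K_p) with K_p=0.5 → 2.
  • 8t: a type-0 system cannot track it, e_ss → ∞.
The unbounded component dominates.

infinity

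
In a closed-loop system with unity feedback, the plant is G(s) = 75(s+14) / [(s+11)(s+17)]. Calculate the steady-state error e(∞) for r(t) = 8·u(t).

System type = 0 (no poles at s=0).
K_p = lim_{s→0} G(s) = 75·14 / (11·17) = 1050/187.
e_ss = 8/(1 + K_p) = 8/(1237/187) = 1496/1237.

1496/1237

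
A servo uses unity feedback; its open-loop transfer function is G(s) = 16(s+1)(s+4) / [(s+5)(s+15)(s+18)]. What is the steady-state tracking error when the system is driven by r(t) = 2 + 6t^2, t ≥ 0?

System type = 0 (no poles at s=0). By superposition:
  • 2: e_ss = 2/(1+K_p) with K_p=32/675 → 1350/707.
  • 6t^2: a type-0 system cannot track it, e_ss → ∞.
The unbounded component dominates.

infinity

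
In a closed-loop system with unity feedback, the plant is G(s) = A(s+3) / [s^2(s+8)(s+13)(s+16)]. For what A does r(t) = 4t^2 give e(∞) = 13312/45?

Two free integrators in G(s): this is a type 2 system.
K_a = lim_{s→0} s^2·G(s) = A·3 / (8·13·16) = (3/1664)·A.
e_ss = 8/K_a = 13312/45 ⇒ K_a = 45/1664 ⇒ A = (45/1664)/(3/1664) = 15.

15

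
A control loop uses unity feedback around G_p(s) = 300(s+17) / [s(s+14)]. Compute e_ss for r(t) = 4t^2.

infinity

One free integrator in G_p(s): this is a type 1 system.
For a type-1 system K_a = 0, so e_ss to a parabolic input is unbounded.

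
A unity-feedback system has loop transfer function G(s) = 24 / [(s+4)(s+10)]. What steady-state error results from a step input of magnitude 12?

No free integrators in G(s): this is a type 0 system.
K_p = lim_{s→0} G(s) = 24 / (4·10) = 0.6.
e_ss = 12/(1 + K_p) = 12/1.6 = 7.5.

7.5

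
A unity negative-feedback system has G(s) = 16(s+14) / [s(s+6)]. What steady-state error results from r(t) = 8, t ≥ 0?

The open loop has one pole at the origin → type 1 system.
K_p = ∞ for a type-1 system; e_ss to a step is zero.

0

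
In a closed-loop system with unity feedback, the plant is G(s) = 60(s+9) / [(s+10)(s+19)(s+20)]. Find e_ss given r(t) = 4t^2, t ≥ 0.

infinity

No free integrators in G(s): this is a type 0 system.
For a type-0 system K_a = 0, so e_ss to a parabolic input is unbounded.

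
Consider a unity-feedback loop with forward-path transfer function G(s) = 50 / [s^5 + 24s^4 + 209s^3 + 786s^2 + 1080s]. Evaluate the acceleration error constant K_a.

The denominator has no term below 1080s — 1 pole at s=0, type 1.
K_a = lim_{s→0} s^2·G(s) = 0 (the extra factor of s kills the finite limit).

0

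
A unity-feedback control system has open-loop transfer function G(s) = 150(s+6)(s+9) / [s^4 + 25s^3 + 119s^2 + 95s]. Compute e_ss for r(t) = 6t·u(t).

19/270

Factoring s from the denominator leaves a polynomial with constant term 95, so the system is type 1.
K_v = lim_{s→0} s·G(s) = 150·6·9 / 95 = 1620/19.
e_ss = 6/K_v = 6/(1620/19) = 19/270.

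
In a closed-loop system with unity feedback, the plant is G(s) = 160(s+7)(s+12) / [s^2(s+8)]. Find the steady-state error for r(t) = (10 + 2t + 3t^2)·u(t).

1/280

The open loop has two poles at the origin → type 2 system. Taking each input component in turn:
  • 10: tracked with zero error.
  • 2t: tracked with zero error.
  • 3t^2: e_ss = 6/K_a with K_a=1680 → 1/280.
Total e_ss = 1/280.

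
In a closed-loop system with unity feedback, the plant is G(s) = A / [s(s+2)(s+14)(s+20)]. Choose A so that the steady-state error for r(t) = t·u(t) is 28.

G(s) has one factor of s in the denominator, so the system is type 1.
K_v = lim_{s→0} s·G(s) = A / (2·14·20) = (1/560)·A.
e_ss = 1/K_v = 28 ⇒ K_v = 1/28 ⇒ A = (1/28)/(1/560) = 20.

20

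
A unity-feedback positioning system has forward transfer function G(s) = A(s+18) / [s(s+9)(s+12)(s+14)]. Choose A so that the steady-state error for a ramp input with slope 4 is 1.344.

250

The open loop has one pole at the origin → type 1 system.
K_v = lim_{s→0} s·G(s) = A·18 / (9·12·14) = (1/84)·A.
e_ss = 4/K_v = 1.344 ⇒ K_v = 125/42 ⇒ A = (125/42)/(1/84) = 250.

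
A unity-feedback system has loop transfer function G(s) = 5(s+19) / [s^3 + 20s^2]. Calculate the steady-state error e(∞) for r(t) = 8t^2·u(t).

Factoring s^2 from the denominator leaves a polynomial with constant term 20, so the system is type 2.
K_a = lim_{s→0} s^2·G(s) = 5·19 / 20 = 4.75.
r(t) = 8t^2 gives R(s) = 16/s^3.
e_ss = 16/K_a = 16/4.75 = 64/19.

64/19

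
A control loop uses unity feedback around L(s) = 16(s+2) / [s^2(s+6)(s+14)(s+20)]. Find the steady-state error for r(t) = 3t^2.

315

The open loop has two poles at the origin → type 2 system.
K_a = lim_{s→0} s^2·L(s) = 16·2 / (6·14·20) = 2/105.
r(t) = 3t^2 gives R(s) = 6/s^3.
e_ss = 6/K_a = 6/(2/105) = 315.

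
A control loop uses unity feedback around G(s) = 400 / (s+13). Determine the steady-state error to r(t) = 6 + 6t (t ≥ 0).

System type = 0 (no poles at s=0). Taking each input component in turn:
  • 6: e_ss = 6/(1+K_p) with K_p=400/13 → 78/413.
  • 6t: a type-0 system cannot track it, e_ss → ∞.
The unbounded component dominates.

infinity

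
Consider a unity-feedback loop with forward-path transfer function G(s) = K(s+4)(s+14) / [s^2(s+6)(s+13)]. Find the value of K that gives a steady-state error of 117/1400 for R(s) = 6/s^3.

Two free integrators in G(s): this is a type 2 system.
K_a = lim_{s→0} s^2·G(s) = K·4·14 / (6·13) = (28/39)·K.
e_ss = 6/K_a = 117/1400 ⇒ K_a = 2800/39 ⇒ K = (2800/39)/(28/39) = 100.

100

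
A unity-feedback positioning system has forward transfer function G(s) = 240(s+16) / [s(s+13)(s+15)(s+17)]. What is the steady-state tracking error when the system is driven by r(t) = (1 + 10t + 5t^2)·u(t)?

infinity

G(s) has one factor of s in the denominator, so the system is type 1. By superposition:
  • 1: tracked with zero error.
  • 10t: e_ss = 10/K_v with K_v=256/221 → 1105/128.
  • 5t^2: a type-1 system cannot track it, e_ss → ∞.
The unbounded component dominates.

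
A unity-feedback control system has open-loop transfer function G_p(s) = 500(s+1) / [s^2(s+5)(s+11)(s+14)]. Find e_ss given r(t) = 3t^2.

G_p(s) has two factors of s in the denominator, so the system is type 2.
K_a = lim_{s→0} s^2·G_p(s) = 500·1 / (5·11·14) = 50/77.
r(t) = 3t^2 gives R(s) = 6/s^3.
e_ss = 6/K_a = 6/(50/77) = 9.24.

9.24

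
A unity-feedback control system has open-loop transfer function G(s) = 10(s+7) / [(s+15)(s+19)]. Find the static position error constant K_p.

The open loop has no poles at the origin → type 0 system.
K_p = lim_{s→0} G(s) = 10·7 / (15·19) = 14/57.

14/57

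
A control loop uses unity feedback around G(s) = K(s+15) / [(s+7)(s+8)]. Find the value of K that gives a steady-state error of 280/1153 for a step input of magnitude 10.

150

G(s) has no factors of s in the denominator, so the system is type 0.
K_p = lim_{s→0} G(s) = K·15 / (7·8) = (15/56)·K.
e_ss = 10/(1 + K_p) = 280/1153 ⇒ 1 + (15/56)·K = 1153/28 ⇒ K = 150.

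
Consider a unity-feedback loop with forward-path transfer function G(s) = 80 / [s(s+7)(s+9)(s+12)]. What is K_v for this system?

20/189

One free integrator in G(s): this is a type 1 system.
K_v = lim_{s→0} s·G(s) = 80 / (7·9·12) = 20/189.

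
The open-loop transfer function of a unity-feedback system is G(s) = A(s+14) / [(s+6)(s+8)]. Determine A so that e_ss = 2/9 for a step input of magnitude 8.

G(s) has no factors of s in the denominator, so the system is type 0.
K_p = lim_{s→0} G(s) = A·14 / (6·8) = (7/24)·A.
e_ss = 8/(1 + K_p) = 2/9 ⇒ 1 + (7/24)·A = 36 ⇒ A = 120.

120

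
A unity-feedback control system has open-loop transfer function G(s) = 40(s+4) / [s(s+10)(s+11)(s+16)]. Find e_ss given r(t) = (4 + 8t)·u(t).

G(s) has one factor of s in the denominator, so the system is type 1. Taking each input component in turn:
  • 4: tracked with zero error.
  • 8t: e_ss = 8/K_v with K_v=1/11 → 88.
Total e_ss = 88.

88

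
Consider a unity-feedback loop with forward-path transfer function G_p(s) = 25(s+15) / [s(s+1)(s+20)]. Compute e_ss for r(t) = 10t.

One free integrator in G_p(s): this is a type 1 system.
K_v = lim_{s→0} s·G_p(s) = 25·15 / (1·20) = 18.75.
e_ss = 10/K_v = 10/18.75 = 8/15.

8/15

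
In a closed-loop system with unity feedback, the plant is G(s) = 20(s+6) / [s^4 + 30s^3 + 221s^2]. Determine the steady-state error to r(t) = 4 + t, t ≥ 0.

0

Factoring s^2 from the denominator leaves a polynomial with constant term 221, so the system is type 2. Treating each term separately:
  • 4: tracked with zero error.
  • t: tracked with zero error.
Total e_ss = 0.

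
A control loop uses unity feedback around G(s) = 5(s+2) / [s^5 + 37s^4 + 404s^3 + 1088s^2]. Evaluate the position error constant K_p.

K_p = lim_{s→0} G(s); with 2 poles at the origin the limit diverges, so K_p = ∞.

infinity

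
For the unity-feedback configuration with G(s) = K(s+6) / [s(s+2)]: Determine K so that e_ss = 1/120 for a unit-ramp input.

G(s) has one factor of s in the denominator, so the system is type 1.
K_v = lim_{s→0} s·G(s) = K·6 / (2) = 3·K.
e_ss = 1/K_v = 1/120 ⇒ K_v = 120 ⇒ K = 120/3 = 40.

40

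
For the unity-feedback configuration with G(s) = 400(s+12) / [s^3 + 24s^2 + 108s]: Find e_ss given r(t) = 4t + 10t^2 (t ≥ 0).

infinity

Lowest-order denominator term is 108s, so the open loop has 1 pole at the origin → type 1 system. By superposition:
  • 4t: e_ss = 4/K_v with K_v=400/9 → 0.09.
  • 10t^2: a type-1 system cannot track it, e_ss → ∞.
The unbounded component dominates.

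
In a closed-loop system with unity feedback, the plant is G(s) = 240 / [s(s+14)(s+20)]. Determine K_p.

K_p = lim_{s→0} G(s); with 1 pole at the origin the limit diverges, so K_p = ∞.

infinity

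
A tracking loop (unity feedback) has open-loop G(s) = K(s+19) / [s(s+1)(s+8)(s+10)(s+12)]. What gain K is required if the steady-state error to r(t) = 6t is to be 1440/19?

4

One free integrator in G(s): this is a type 1 system.
K_v = lim_{s→0} s·G(s) = K·19 / (1·8·10·12) = (19/960)·K.
e_ss = 6/K_v = 1440/19 ⇒ K_v = 19/240 ⇒ K = (19/240)/(19/960) = 4.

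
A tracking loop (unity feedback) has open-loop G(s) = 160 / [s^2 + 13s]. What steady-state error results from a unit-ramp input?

13/160

Factoring s from the denominator leaves a polynomial with constant term 13, so the system is type 1.
K_v = lim_{s→0} s·G(s) = 160 / 13 = 160/13.
e_ss = 1/K_v = 1/(160/13) = 13/160.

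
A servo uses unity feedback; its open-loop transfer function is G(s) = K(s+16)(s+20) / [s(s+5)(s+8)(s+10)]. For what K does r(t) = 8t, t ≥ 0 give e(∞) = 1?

The open loop has one pole at the origin → type 1 system.
K_v = lim_{s→0} s·G(s) = K·16·20 / (5·8·10) = 0.8·K.
e_ss = 8/K_v = 1 ⇒ K_v = 8 ⇒ K = 8/0.8 = 10.

10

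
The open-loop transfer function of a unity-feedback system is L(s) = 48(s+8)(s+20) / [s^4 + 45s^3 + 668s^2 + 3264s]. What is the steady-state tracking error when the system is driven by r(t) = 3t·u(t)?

The denominator has no term below 3264s — 1 pole at s=0, type 1.
K_v = lim_{s→0} s·L(s) = 48·8·20 / 3264 = 40/17.
e_ss = 3/K_v = 3/(40/17) = 1.275.

1.275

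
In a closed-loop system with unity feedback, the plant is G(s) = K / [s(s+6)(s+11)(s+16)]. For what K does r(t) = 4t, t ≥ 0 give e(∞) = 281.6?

G(s) has one factor of s in the denominator, so the system is type 1.
K_v = lim_{s→0} s·G(s) = K / (6·11·16) = (1/1056)·K.
e_ss = 4/K_v = 281.6 ⇒ K_v = 5/352 ⇒ K = (5/352)/(1/1056) = 15.

15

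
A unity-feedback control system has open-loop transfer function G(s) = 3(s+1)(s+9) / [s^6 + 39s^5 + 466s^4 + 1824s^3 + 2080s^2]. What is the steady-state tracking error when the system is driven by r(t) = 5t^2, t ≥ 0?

The denominator has no term below 2080s^2 — 2 poles at s=0, type 2.
K_a = lim_{s→0} s^2·G(s) = 3·1·9 / 2080 = 27/2080.
r(t) = 5t^2 gives R(s) = 10/s^3.
e_ss = 10/K_a = 10/(27/2080) = 20800/27.

20800/27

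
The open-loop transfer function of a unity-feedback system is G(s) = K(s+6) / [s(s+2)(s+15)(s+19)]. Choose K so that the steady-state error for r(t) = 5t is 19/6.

150

One free integrator in G(s): this is a type 1 system.
K_v = lim_{s→0} s·G(s) = K·6 / (2·15·19) = (1/95)·K.
e_ss = 5/K_v = 19/6 ⇒ K_v = 30/19 ⇒ K = (30/19)/(1/95) = 150.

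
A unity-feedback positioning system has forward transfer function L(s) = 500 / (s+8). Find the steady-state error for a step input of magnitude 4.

System type = 0 (no poles at s=0).
K_p = lim_{s→0} L(s) = 500 / (8) = 62.5.
e_ss = 4/(1 + K_p) = 4/63.5 = 8/127.

8/127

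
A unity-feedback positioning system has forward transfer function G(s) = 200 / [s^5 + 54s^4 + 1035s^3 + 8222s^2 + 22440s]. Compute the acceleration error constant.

The denominator has no term below 22440s — 1 pole at s=0, type 1.
K_a = lim_{s→0} s^2·G(s) = 0 (the extra factor of s kills the finite limit).

0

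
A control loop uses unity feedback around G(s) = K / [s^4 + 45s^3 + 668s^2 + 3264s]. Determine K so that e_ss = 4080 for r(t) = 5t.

4

Factoring s from the denominator leaves a polynomial with constant term 3264, so the system is type 1.
K_v = lim_{s→0} s·G(s) = K / 3264 = (1/3264)·K.
e_ss = 5/K_v = 4080 ⇒ K_v = 1/816 ⇒ K = (1/816)/(1/3264) = 4.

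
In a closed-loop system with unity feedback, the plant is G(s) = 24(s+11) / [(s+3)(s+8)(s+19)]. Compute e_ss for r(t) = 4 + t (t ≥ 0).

infinity

System type = 0 (no poles at s=0). Treating each term separately:
  • 4: e_ss = 4/(1+K_p) with K_p=11/19 → 38/15.
  • t: a type-0 system cannot track it, e_ss → ∞.
The unbounded component dominates.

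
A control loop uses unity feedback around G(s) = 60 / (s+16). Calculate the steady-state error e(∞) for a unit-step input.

The open loop has no poles at the origin → type 0 system.
K_p = lim_{s→0} G(s) = 60 / (16) = 3.75.
e_ss = 1/(1 + K_p) = 1/4.75 = 4/19.

4/19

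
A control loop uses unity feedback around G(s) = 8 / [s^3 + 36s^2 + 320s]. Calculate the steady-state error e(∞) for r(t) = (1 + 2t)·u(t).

Lowest-order denominator term is 320s, so the open loop has 1 pole at the origin → type 1 system. Treating each term separately:
  • 1: tracked with zero error.
  • 2t: e_ss = 2/K_v with K_v=0.025 → 80.
Total e_ss = 80.

80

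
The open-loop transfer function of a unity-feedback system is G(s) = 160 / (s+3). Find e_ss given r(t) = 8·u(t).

System type = 0 (no poles at s=0).
K_p = lim_{s→0} G(s) = 160 / (3) = 160/3.
e_ss = 8/(1 + K_p) = 8/(163/3) = 24/163.

24/163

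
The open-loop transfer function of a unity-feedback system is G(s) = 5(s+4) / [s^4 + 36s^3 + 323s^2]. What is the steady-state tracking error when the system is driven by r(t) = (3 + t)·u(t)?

0

The denominator has no term below 323s^2 — 2 poles at s=0, type 2. Treating each term separately:
  • 3: tracked with zero error.
  • t: tracked with zero error.
Total e_ss = 0.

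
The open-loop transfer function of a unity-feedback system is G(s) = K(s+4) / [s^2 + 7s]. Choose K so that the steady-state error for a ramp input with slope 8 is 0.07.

The denominator has no term below 7s — 1 pole at s=0, type 1.
K_v = lim_{s→0} s·G(s) = K·4 / 7 = (4/7)·K.
e_ss = 8/K_v = 0.07 ⇒ K_v = 800/7 ⇒ K = (800/7)/(4/7) = 200.

200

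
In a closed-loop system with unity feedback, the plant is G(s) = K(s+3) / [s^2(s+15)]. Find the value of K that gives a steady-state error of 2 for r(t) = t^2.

G(s) has two factors of s in the denominator, so the system is type 2.
K_a = lim_{s→0} s^2·G(s) = K·3 / (15) = 0.2·K.
e_ss = 2/K_a = 2 ⇒ K_a = 1 ⇒ K = 1/0.2 = 5.

5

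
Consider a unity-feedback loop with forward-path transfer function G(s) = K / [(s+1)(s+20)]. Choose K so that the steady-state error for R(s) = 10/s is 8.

System type = 0 (no poles at s=0).
K_p = lim_{s→0} G(s) = K / (1·20) = 0.05·K.
e_ss = 10/(1 + K_p) = 8 ⇒ 1 + 0.05·K = 1.25 ⇒ K = 5.

5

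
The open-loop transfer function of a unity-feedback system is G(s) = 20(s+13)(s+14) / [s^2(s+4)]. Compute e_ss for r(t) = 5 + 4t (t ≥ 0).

System type = 2 (two poles at s=0). Treating each term separately:
  • 5: tracked with zero error.
  • 4t: tracked with zero error.
Total e_ss = 0.

0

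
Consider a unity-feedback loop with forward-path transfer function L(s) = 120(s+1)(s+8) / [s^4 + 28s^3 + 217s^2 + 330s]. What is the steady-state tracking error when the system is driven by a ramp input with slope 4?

The denominator has no term below 330s — 1 pole at s=0, type 1.
K_v = lim_{s→0} s·L(s) = 120·1·8 / 330 = 32/11.
e_ss = 4/K_v = 4/(32/11) = 1.375.

1.375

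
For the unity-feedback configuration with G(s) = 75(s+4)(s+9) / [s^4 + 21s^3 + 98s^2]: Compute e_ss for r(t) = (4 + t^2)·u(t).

49/675

Factoring s^2 from the denominator leaves a polynomial with constant term 98, so the system is type 2. By superposition:
  • 4: tracked with zero error.
  • t^2: e_ss = 2/K_a with K_a=1350/49 → 49/675.
Total e_ss = 49/675.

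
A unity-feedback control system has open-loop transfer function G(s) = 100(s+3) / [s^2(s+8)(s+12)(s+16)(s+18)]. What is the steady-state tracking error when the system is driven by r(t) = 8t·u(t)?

0

The open loop has two poles at the origin → type 2 system.
A type-2 system has K_v = ∞, so it tracks a ramp input with zero steady-state error.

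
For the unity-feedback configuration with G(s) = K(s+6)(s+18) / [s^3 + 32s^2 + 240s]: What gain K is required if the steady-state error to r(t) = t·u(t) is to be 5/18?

Lowest-order denominator term is 240s, so the open loop has 1 pole at the origin → type 1 system.
K_v = lim_{s→0} s·G(s) = K·6·18 / 240 = 0.45·K.
e_ss = 1/K_v = 5/18 ⇒ K_v = 3.6 ⇒ K = 3.6/0.45 = 8.

8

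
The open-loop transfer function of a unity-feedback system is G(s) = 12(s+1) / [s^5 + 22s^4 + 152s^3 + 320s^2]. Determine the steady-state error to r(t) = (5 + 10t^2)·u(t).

1600/3

Factoring s^2 from the denominator leaves a polynomial with constant term 320, so the system is type 2. By superposition:
  • 5: tracked with zero error.
  • 10t^2: e_ss = 20/K_a with K_a=0.0375 → 1600/3.
Total e_ss = 1600/3.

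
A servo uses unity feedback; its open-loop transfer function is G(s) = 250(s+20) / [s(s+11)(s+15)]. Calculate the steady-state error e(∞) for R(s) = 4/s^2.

System type = 1 (one pole at s=0).
K_v = lim_{s→0} s·G(s) = 250·20 / (11·15) = 1000/33.
e_ss = 4/K_v = 4/(1000/33) = 0.132.

0.132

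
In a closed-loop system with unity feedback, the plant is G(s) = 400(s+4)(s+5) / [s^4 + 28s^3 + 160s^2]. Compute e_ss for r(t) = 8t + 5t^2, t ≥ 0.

Lowest-order denominator term is 160s^2, so the open loop has 2 poles at the origin → type 2 system. Taking each input component in turn:
  • 8t: tracked with zero error.
  • 5t^2: e_ss = 10/K_a with K_a=50 → 0.2.
Total e_ss = 0.2.

0.2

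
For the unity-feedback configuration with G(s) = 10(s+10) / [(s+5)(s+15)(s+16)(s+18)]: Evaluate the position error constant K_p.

The open loop has no poles at the origin → type 0 system.
K_p = lim_{s→0} G(s) = 10·10 / (5·15·16·18) = 1/216.

1/216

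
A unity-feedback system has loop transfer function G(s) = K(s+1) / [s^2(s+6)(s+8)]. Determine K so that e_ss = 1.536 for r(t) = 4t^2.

250

Two free integrators in G(s): this is a type 2 system.
K_a = lim_{s→0} s^2·G(s) = K·1 / (6·8) = (1/48)·K.
e_ss = 8/K_a = 1.536 ⇒ K_a = 125/24 ⇒ K = (125/24)/(1/48) = 250.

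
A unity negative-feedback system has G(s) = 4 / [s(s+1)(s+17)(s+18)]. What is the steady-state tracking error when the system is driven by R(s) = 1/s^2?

76.5

System type = 1 (one pole at s=0).
K_v = lim_{s→0} s·G(s) = 4 / (1·17·18) = 2/153.
e_ss = 1/K_v = 1/(2/153) = 76.5.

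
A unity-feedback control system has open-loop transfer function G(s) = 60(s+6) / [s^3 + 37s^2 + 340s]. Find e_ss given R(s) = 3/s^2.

Lowest-order denominator term is 340s, so the open loop has 1 pole at the origin → type 1 system.
K_v = lim_{s→0} s·G(s) = 60·6 / 340 = 18/17.
e_ss = 3/K_v = 3/(18/17) = 17/6.

17/6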